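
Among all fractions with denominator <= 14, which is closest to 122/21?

Expand x = 122/21 as a continued fraction with the Euclidean algorithm:
  122 = 5*21 + 17, so a_0 = 5.
  21 = 1*17 + 4, so a_1 = 1.
  17 = 4*4 + 1, so a_2 = 4.
  4 = 4*1 + 0, so a_3 = 4.
so x = [5; 1, 4, 4].
Convergents (p_i = a_i*p_{i-1} + p_{i-2}, q_i = a_i*q_{i-1} + q_{i-2} with p_{-2}=0, p_{-1}=1, q_{-2}=1, q_{-1}=0), until the denominator exceeds 14:
  i=0: a_0=5, p_0 = 5*1 + 0 = 5, q_0 = 5*0 + 1 = 1.
  i=1: a_1=1, p_1 = 1*5 + 1 = 6, q_1 = 1*1 + 0 = 1.
  i=2: a_2=4, p_2 = 4*6 + 5 = 29, q_2 = 4*1 + 1 = 5.
  i=3: a_3=4, p_3 = 4*29 + 6 = 122, q_3 = 4*5 + 1 = 21.
q_3 = 21 > 14, so the last convergent with denominator <= 14 is p_2/q_2 = 29/5.
The closest fraction with denominator <= 14 is either p_2/q_2 or the intermediate fraction (k*p_2 + p_1)/(k*q_2 + q_1) with the largest k >= 1 whose denominator stays <= 14; these approach x as k grows, and every other convergent or intermediate fraction in range is farther away.
Largest k: floor((14 - q_1)/q_2) = floor((14 - 1)/5) = 2.
That gives (2*29 + 6)/(2*5 + 1) = 64/11.
Compare the errors: |x - 29/5| = |122*5 - 29*21|/(21*5) = 1/105, and |x - 64/11| = |122*11 - 64*21|/(21*11) = 2/231.
Cross-multiplying, 2*105 = 210 < 231 = 1*231, so 2/231 is smaller: the intermediate fraction 64/11 is closer to x than 29/5.

64/11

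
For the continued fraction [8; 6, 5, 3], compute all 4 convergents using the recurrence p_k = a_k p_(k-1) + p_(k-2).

Using the convergent recurrence p_i = a_i*p_{i-1} + p_{i-2}, q_i = a_i*q_{i-1} + q_{i-2} with p_{-2}=0, p_{-1}=1, q_{-2}=1, q_{-1}=0:
  i=0: a_0=8, p_0 = 8*1 + 0 = 8, q_0 = 8*0 + 1 = 1.
  i=1: a_1=6, p_1 = 6*8 + 1 = 49, q_1 = 6*1 + 0 = 6.
  i=2: a_2=5, p_2 = 5*49 + 8 = 253, q_2 = 5*6 + 1 = 31.
  i=3: a_3=3, p_3 = 3*253 + 49 = 808, q_3 = 3*31 + 6 = 99.

8/1, 49/6, 253/31, 808/99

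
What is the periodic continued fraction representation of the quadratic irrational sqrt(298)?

[17; (3, 1, 4, 5, 1, 1, 5, 4, 1, 3, 34)]

Write x_i = (sqrt(298) + m_i)/d_i with (m_0, d_0) = (0, 1). a_0 = floor(sqrt(298)) = 17, since 17^2 = 289 <= 298 < 324 = 18^2.
Iterate m_{i+1} = d_i*a_i - m_i, d_{i+1} = (298 - m_{i+1}^2)/d_i, a_{i+1} = floor((a_0 + m_{i+1})/d_{i+1}):
  m_1 = 1*17 - 0 = 17, d_1 = (298 - 17^2)/1 = 9/1 = 9, a_1 = floor((17 + 17)/9) = 3.
  m_2 = 9*3 - 17 = 10, d_2 = (298 - 10^2)/9 = 198/9 = 22, a_2 = floor((17 + 10)/22) = 1.
  m_3 = 22*1 - 10 = 12, d_3 = (298 - 12^2)/22 = 154/22 = 7, a_3 = floor((17 + 12)/7) = 4.
  m_4 = 7*4 - 12 = 16, d_4 = (298 - 16^2)/7 = 42/7 = 6, a_4 = floor((17 + 16)/6) = 5.
  m_5 = 6*5 - 16 = 14, d_5 = (298 - 14^2)/6 = 102/6 = 17, a_5 = floor((17 + 14)/17) = 1.
  m_6 = 17*1 - 14 = 3, d_6 = (298 - 3^2)/17 = 289/17 = 17, a_6 = floor((17 + 3)/17) = 1.
  m_7 = 17*1 - 3 = 14, d_7 = (298 - 14^2)/17 = 102/17 = 6, a_7 = floor((17 + 14)/6) = 5.
  m_8 = 6*5 - 14 = 16, d_8 = (298 - 16^2)/6 = 42/6 = 7, a_8 = floor((17 + 16)/7) = 4.
  m_9 = 7*4 - 16 = 12, d_9 = (298 - 12^2)/7 = 154/7 = 22, a_9 = floor((17 + 12)/22) = 1.
  m_10 = 22*1 - 12 = 10, d_10 = (298 - 10^2)/22 = 198/22 = 9, a_10 = floor((17 + 10)/9) = 3.
  m_11 = 9*3 - 10 = 17, d_11 = (298 - 17^2)/9 = 9/9 = 1, a_11 = floor((17 + 17)/1) = 34.
  m_12 = 1*34 - 17 = 17, d_12 = (298 - 17^2)/1 = 9/1 = 9: (m_12, d_12) = (m_1, d_1) = (17, 9), so from here the quotients repeat a_1, ..., a_11; the period length is 11.
Hence the expansion of sqrt(298) is a_0 = 17 followed by the repeating block 3, 1, 4, 5, 1, 1, 5, 4, 1, 3, 34 (period 11).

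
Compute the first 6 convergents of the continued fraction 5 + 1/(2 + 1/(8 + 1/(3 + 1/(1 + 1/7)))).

5/1, 11/2, 93/17, 290/53, 383/70, 2971/543

Using the convergent recurrence p_i = a_i*p_{i-1} + p_{i-2}, q_i = a_i*q_{i-1} + q_{i-2} with p_{-2}=0, p_{-1}=1, q_{-2}=1, q_{-1}=0:
  i=0: a_0=5, p_0 = 5*1 + 0 = 5, q_0 = 5*0 + 1 = 1.
  i=1: a_1=2, p_1 = 2*5 + 1 = 11, q_1 = 2*1 + 0 = 2.
  i=2: a_2=8, p_2 = 8*11 + 5 = 93, q_2 = 8*2 + 1 = 17.
  i=3: a_3=3, p_3 = 3*93 + 11 = 290, q_3 = 3*17 + 2 = 53.
  i=4: a_4=1, p_4 = 1*290 + 93 = 383, q_4 = 1*53 + 17 = 70.
  i=5: a_5=7, p_5 = 7*383 + 290 = 2971, q_5 = 7*70 + 53 = 543.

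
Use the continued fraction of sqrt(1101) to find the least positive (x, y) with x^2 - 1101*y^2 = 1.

(x, y) = (24313015, 732732)

First expand sqrt(1101) as a continued fraction. With x_i = (sqrt(1101) + m_i)/d_i and (m_0, d_0) = (0, 1): a_0 = floor(sqrt(1101)) = 33, since 33^2 = 1089 <= 1101 < 1156 = 34^2.
Iterate m_{i+1} = d_i*a_i - m_i, d_{i+1} = (1101 - m_{i+1}^2)/d_i, a_{i+1} = floor((a_0 + m_{i+1})/d_{i+1}):
  m_1 = 1*33 - 0 = 33, d_1 = (1101 - 33^2)/1 = 12/1 = 12, a_1 = floor((33 + 33)/12) = 5.
  m_2 = 12*5 - 33 = 27, d_2 = (1101 - 27^2)/12 = 372/12 = 31, a_2 = floor((33 + 27)/31) = 1.
  m_3 = 31*1 - 27 = 4, d_3 = (1101 - 4^2)/31 = 1085/31 = 35, a_3 = floor((33 + 4)/35) = 1.
  m_4 = 35*1 - 4 = 31, d_4 = (1101 - 31^2)/35 = 140/35 = 4, a_4 = floor((33 + 31)/4) = 16.
  m_5 = 4*16 - 31 = 33, d_5 = (1101 - 33^2)/4 = 12/4 = 3, a_5 = floor((33 + 33)/3) = 22.
  m_6 = 3*22 - 33 = 33, d_6 = (1101 - 33^2)/3 = 12/3 = 4, a_6 = floor((33 + 33)/4) = 16.
  m_7 = 4*16 - 33 = 31, d_7 = (1101 - 31^2)/4 = 140/4 = 35, a_7 = floor((33 + 31)/35) = 1.
  m_8 = 35*1 - 31 = 4, d_8 = (1101 - 4^2)/35 = 1085/35 = 31, a_8 = floor((33 + 4)/31) = 1.
  m_9 = 31*1 - 4 = 27, d_9 = (1101 - 27^2)/31 = 372/31 = 12, a_9 = floor((33 + 27)/12) = 5.
  m_10 = 12*5 - 27 = 33, d_10 = (1101 - 33^2)/12 = 12/12 = 1, a_10 = floor((33 + 33)/1) = 66.
  m_11 = 1*66 - 33 = 33, d_11 = (1101 - 33^2)/1 = 12/1 = 12: (m_11, d_11) = (m_1, d_1) = (33, 12), so from here the quotients repeat a_1, ..., a_10; the period length is 10.
So sqrt(1101) = [33; (5, 1, 1, 16, 22, 16, 1, 1, 5, 66)] with period length k = 10.
k is even, so the fundamental solution of x^2 - 1101y^2 = 1 is (p_{k-1}, q_{k-1}) = (p_9, q_9); compute convergents through index 9.
Convergents (p_i = a_i*p_{i-1} + p_{i-2}, q_i = a_i*q_{i-1} + q_{i-2} with p_{-2}=0, p_{-1}=1, q_{-2}=1, q_{-1}=0):
  i=0: a_0=33, p_0 = 33*1 + 0 = 33, q_0 = 33*0 + 1 = 1.
  i=1: a_1=5, p_1 = 5*33 + 1 = 166, q_1 = 5*1 + 0 = 5.
  i=2: a_2=1, p_2 = 1*166 + 33 = 199, q_2 = 1*5 + 1 = 6.
  i=3: a_3=1, p_3 = 1*199 + 166 = 365, q_3 = 1*6 + 5 = 11.
  i=4: a_4=16, p_4 = 16*365 + 199 = 6039, q_4 = 16*11 + 6 = 182.
  i=5: a_5=22, p_5 = 22*6039 + 365 = 133223, q_5 = 22*182 + 11 = 4015.
  i=6: a_6=16, p_6 = 16*133223 + 6039 = 2137607, q_6 = 16*4015 + 182 = 64422.
  i=7: a_7=1, p_7 = 1*2137607 + 133223 = 2270830, q_7 = 1*64422 + 4015 = 68437.
  i=8: a_8=1, p_8 = 1*2270830 + 2137607 = 4408437, q_8 = 1*68437 + 64422 = 132859.
  i=9: a_9=5, p_9 = 5*4408437 + 2270830 = 24313015, q_9 = 5*132859 + 68437 = 732732.
Check: 24313015^2 - 1101*732732^2 = 591122698390225 - 591122698390224 = 1, so (x, y) = (24313015, 732732) solves the equation, and by the theorem it is the least positive solution.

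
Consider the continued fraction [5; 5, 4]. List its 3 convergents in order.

Using the convergent recurrence p_i = a_i*p_{i-1} + p_{i-2}, q_i = a_i*q_{i-1} + q_{i-2} with p_{-2}=0, p_{-1}=1, q_{-2}=1, q_{-1}=0:
  i=0: a_0=5, p_0 = 5*1 + 0 = 5, q_0 = 5*0 + 1 = 1.
  i=1: a_1=5, p_1 = 5*5 + 1 = 26, q_1 = 5*1 + 0 = 5.
  i=2: a_2=4, p_2 = 4*26 + 5 = 109, q_2 = 4*5 + 1 = 21.

5/1, 26/5, 109/21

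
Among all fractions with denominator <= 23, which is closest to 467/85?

Expand x = 467/85 as a continued fraction with the Euclidean algorithm:
  467 = 5*85 + 42, so a_0 = 5.
  85 = 2*42 + 1, so a_1 = 2.
  42 = 42*1 + 0, so a_2 = 42.
so x = [5; 2, 42].
Convergents (p_i = a_i*p_{i-1} + p_{i-2}, q_i = a_i*q_{i-1} + q_{i-2} with p_{-2}=0, p_{-1}=1, q_{-2}=1, q_{-1}=0), until the denominator exceeds 23:
  i=0: a_0=5, p_0 = 5*1 + 0 = 5, q_0 = 5*0 + 1 = 1.
  i=1: a_1=2, p_1 = 2*5 + 1 = 11, q_1 = 2*1 + 0 = 2.
  i=2: a_2=42, p_2 = 42*11 + 5 = 467, q_2 = 42*2 + 1 = 85.
q_2 = 85 > 23, so the last convergent with denominator <= 23 is p_1/q_1 = 11/2.
The closest fraction with denominator <= 23 is either p_1/q_1 or the intermediate fraction (k*p_1 + p_0)/(k*q_1 + q_0) with the largest k >= 1 whose denominator stays <= 23; these approach x as k grows, and every other convergent or intermediate fraction in range is farther away.
Largest k: floor((23 - q_0)/q_1) = floor((23 - 1)/2) = 11.
That gives (11*11 + 5)/(11*2 + 1) = 126/23.
Compare the errors: |x - 11/2| = |467*2 - 11*85|/(85*2) = 1/170, and |x - 126/23| = |467*23 - 126*85|/(85*23) = 31/1955.
Cross-multiplying, 1*1955 = 1955 < 5270 = 31*170, so 1/170 is smaller: the convergent 11/2 is closer to x than 126/23.

11/2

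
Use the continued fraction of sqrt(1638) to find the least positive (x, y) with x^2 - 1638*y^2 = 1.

First expand sqrt(1638) as a continued fraction. With x_i = (sqrt(1638) + m_i)/d_i and (m_0, d_0) = (0, 1): a_0 = floor(sqrt(1638)) = 40, since 40^2 = 1600 <= 1638 < 1681 = 41^2.
Iterate m_{i+1} = d_i*a_i - m_i, d_{i+1} = (1638 - m_{i+1}^2)/d_i, a_{i+1} = floor((a_0 + m_{i+1})/d_{i+1}):
  m_1 = 1*40 - 0 = 40, d_1 = (1638 - 40^2)/1 = 38/1 = 38, a_1 = floor((40 + 40)/38) = 2.
  m_2 = 38*2 - 40 = 36, d_2 = (1638 - 36^2)/38 = 342/38 = 9, a_2 = floor((40 + 36)/9) = 8.
  m_3 = 9*8 - 36 = 36, d_3 = (1638 - 36^2)/9 = 342/9 = 38, a_3 = floor((40 + 36)/38) = 2.
  m_4 = 38*2 - 36 = 40, d_4 = (1638 - 40^2)/38 = 38/38 = 1, a_4 = floor((40 + 40)/1) = 80.
  m_5 = 1*80 - 40 = 40, d_5 = (1638 - 40^2)/1 = 38/1 = 38: (m_5, d_5) = (m_1, d_1) = (40, 38), so from here the quotients repeat a_1, ..., a_4; the period length is 4.
So sqrt(1638) = [40; (2, 8, 2, 80)] with period length k = 4.
k is even, so the fundamental solution of x^2 - 1638y^2 = 1 is (p_{k-1}, q_{k-1}) = (p_3, q_3); compute convergents through index 3.
Convergents (p_i = a_i*p_{i-1} + p_{i-2}, q_i = a_i*q_{i-1} + q_{i-2} with p_{-2}=0, p_{-1}=1, q_{-2}=1, q_{-1}=0):
  i=0: a_0=40, p_0 = 40*1 + 0 = 40, q_0 = 40*0 + 1 = 1.
  i=1: a_1=2, p_1 = 2*40 + 1 = 81, q_1 = 2*1 + 0 = 2.
  i=2: a_2=8, p_2 = 8*81 + 40 = 688, q_2 = 8*2 + 1 = 17.
  i=3: a_3=2, p_3 = 2*688 + 81 = 1457, q_3 = 2*17 + 2 = 36.
Check: 1457^2 - 1638*36^2 = 2122849 - 2122848 = 1, so (x, y) = (1457, 36) solves the equation, and by the theorem it is the least positive solution.

(x, y) = (1457, 36)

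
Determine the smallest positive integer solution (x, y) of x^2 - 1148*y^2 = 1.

First expand sqrt(1148) as a continued fraction. With x_i = (sqrt(1148) + m_i)/d_i and (m_0, d_0) = (0, 1): a_0 = floor(sqrt(1148)) = 33, since 33^2 = 1089 <= 1148 < 1156 = 34^2.
Iterate m_{i+1} = d_i*a_i - m_i, d_{i+1} = (1148 - m_{i+1}^2)/d_i, a_{i+1} = floor((a_0 + m_{i+1})/d_{i+1}):
  m_1 = 1*33 - 0 = 33, d_1 = (1148 - 33^2)/1 = 59/1 = 59, a_1 = floor((33 + 33)/59) = 1.
  m_2 = 59*1 - 33 = 26, d_2 = (1148 - 26^2)/59 = 472/59 = 8, a_2 = floor((33 + 26)/8) = 7.
  m_3 = 8*7 - 26 = 30, d_3 = (1148 - 30^2)/8 = 248/8 = 31, a_3 = floor((33 + 30)/31) = 2.
  m_4 = 31*2 - 30 = 32, d_4 = (1148 - 32^2)/31 = 124/31 = 4, a_4 = floor((33 + 32)/4) = 16.
  m_5 = 4*16 - 32 = 32, d_5 = (1148 - 32^2)/4 = 124/4 = 31, a_5 = floor((33 + 32)/31) = 2.
  m_6 = 31*2 - 32 = 30, d_6 = (1148 - 30^2)/31 = 248/31 = 8, a_6 = floor((33 + 30)/8) = 7.
  m_7 = 8*7 - 30 = 26, d_7 = (1148 - 26^2)/8 = 472/8 = 59, a_7 = floor((33 + 26)/59) = 1.
  m_8 = 59*1 - 26 = 33, d_8 = (1148 - 33^2)/59 = 59/59 = 1, a_8 = floor((33 + 33)/1) = 66.
  m_9 = 1*66 - 33 = 33, d_9 = (1148 - 33^2)/1 = 59/1 = 59: (m_9, d_9) = (m_1, d_1) = (33, 59), so from here the quotients repeat a_1, ..., a_8; the period length is 8.
So sqrt(1148) = [33; (1, 7, 2, 16, 2, 7, 1, 66)] with period length k = 8.
k is even, so the fundamental solution of x^2 - 1148y^2 = 1 is (p_{k-1}, q_{k-1}) = (p_7, q_7); compute convergents through index 7.
Convergents (p_i = a_i*p_{i-1} + p_{i-2}, q_i = a_i*q_{i-1} + q_{i-2} with p_{-2}=0, p_{-1}=1, q_{-2}=1, q_{-1}=0):
  i=0: a_0=33, p_0 = 33*1 + 0 = 33, q_0 = 33*0 + 1 = 1.
  i=1: a_1=1, p_1 = 1*33 + 1 = 34, q_1 = 1*1 + 0 = 1.
  i=2: a_2=7, p_2 = 7*34 + 33 = 271, q_2 = 7*1 + 1 = 8.
  i=3: a_3=2, p_3 = 2*271 + 34 = 576, q_3 = 2*8 + 1 = 17.
  i=4: a_4=16, p_4 = 16*576 + 271 = 9487, q_4 = 16*17 + 8 = 280.
  i=5: a_5=2, p_5 = 2*9487 + 576 = 19550, q_5 = 2*280 + 17 = 577.
  i=6: a_6=7, p_6 = 7*19550 + 9487 = 146337, q_6 = 7*577 + 280 = 4319.
  i=7: a_7=1, p_7 = 1*146337 + 19550 = 165887, q_7 = 1*4319 + 577 = 4896.
Check: 165887^2 - 1148*4896^2 = 27518496769 - 27518496768 = 1, so (x, y) = (165887, 4896) solves the equation, and by the theorem it is the least positive solution.

(x, y) = (165887, 4896)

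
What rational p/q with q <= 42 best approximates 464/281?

38/23

Expand x = 464/281 as a continued fraction with the Euclidean algorithm:
  464 = 1*281 + 183, so a_0 = 1.
  281 = 1*183 + 98, so a_1 = 1.
  183 = 1*98 + 85, so a_2 = 1.
  98 = 1*85 + 13, so a_3 = 1.
  85 = 6*13 + 7, so a_4 = 6.
  13 = 1*7 + 6, so a_5 = 1.
  7 = 1*6 + 1, so a_6 = 1.
  6 = 6*1 + 0, so a_7 = 6.
so x = [1; 1, 1, 1, 6, 1, 1, 6].
Convergents (p_i = a_i*p_{i-1} + p_{i-2}, q_i = a_i*q_{i-1} + q_{i-2} with p_{-2}=0, p_{-1}=1, q_{-2}=1, q_{-1}=0), until the denominator exceeds 42:
  i=0: a_0=1, p_0 = 1*1 + 0 = 1, q_0 = 1*0 + 1 = 1.
  i=1: a_1=1, p_1 = 1*1 + 1 = 2, q_1 = 1*1 + 0 = 1.
  i=2: a_2=1, p_2 = 1*2 + 1 = 3, q_2 = 1*1 + 1 = 2.
  i=3: a_3=1, p_3 = 1*3 + 2 = 5, q_3 = 1*2 + 1 = 3.
  i=4: a_4=6, p_4 = 6*5 + 3 = 33, q_4 = 6*3 + 2 = 20.
  i=5: a_5=1, p_5 = 1*33 + 5 = 38, q_5 = 1*20 + 3 = 23.
  i=6: a_6=1, p_6 = 1*38 + 33 = 71, q_6 = 1*23 + 20 = 43.
q_6 = 43 > 42, so the last convergent with denominator <= 42 is p_5/q_5 = 38/23.
The closest fraction with denominator <= 42 is either p_5/q_5 or the intermediate fraction (k*p_5 + p_4)/(k*q_5 + q_4) with the largest k >= 1 whose denominator stays <= 42; these approach x as k grows, and every other convergent or intermediate fraction in range is farther away.
Largest k: floor((42 - q_4)/q_5) = floor((42 - 20)/23) = 0.
Since k = 0, no intermediate fraction beyond p_5/q_5 has denominator <= 42, so the convergent 38/23 is the closest (its error is |464*23 - 38*281|/(281*23) = 6/6463).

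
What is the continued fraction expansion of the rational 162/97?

Run the Euclidean algorithm on 162 and 97; the successive quotients are the partial quotients a_0, a_1, ... (each step inverts the fractional part left over by the previous one):
  162 = 1*97 + 65, so a_0 = 1.
  97 = 1*65 + 32, so a_1 = 1.
  65 = 2*32 + 1, so a_2 = 2.
  32 = 32*1 + 0, so a_3 = 32.
The remainder reaches 0 after 4 divisions, so the expansion has 4 partial quotients, read off in order.

[1; 1, 2, 32]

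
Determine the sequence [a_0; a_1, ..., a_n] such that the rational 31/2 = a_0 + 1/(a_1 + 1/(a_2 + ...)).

[15; 2]

Run the Euclidean algorithm on 31 and 2; the successive quotients are the partial quotients a_0, a_1, ... (each step inverts the fractional part left over by the previous one):
  31 = 15*2 + 1, so a_0 = 15.
  2 = 2*1 + 0, so a_1 = 2.
The remainder reaches 0 after 2 divisions, so the expansion has 2 partial quotients, read off in order.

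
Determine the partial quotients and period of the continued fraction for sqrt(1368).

[36; (1, 72)]

Write x_i = (sqrt(1368) + m_i)/d_i with (m_0, d_0) = (0, 1). a_0 = floor(sqrt(1368)) = 36, since 36^2 = 1296 <= 1368 < 1369 = 37^2.
Iterate m_{i+1} = d_i*a_i - m_i, d_{i+1} = (1368 - m_{i+1}^2)/d_i, a_{i+1} = floor((a_0 + m_{i+1})/d_{i+1}):
  m_1 = 1*36 - 0 = 36, d_1 = (1368 - 36^2)/1 = 72/1 = 72, a_1 = floor((36 + 36)/72) = 1.
  m_2 = 72*1 - 36 = 36, d_2 = (1368 - 36^2)/72 = 72/72 = 1, a_2 = floor((36 + 36)/1) = 72.
  m_3 = 1*72 - 36 = 36, d_3 = (1368 - 36^2)/1 = 72/1 = 72: (m_3, d_3) = (m_1, d_1) = (36, 72), so from here the quotients repeat a_1, a_2; the period length is 2.
Hence the expansion of sqrt(1368) is a_0 = 36 followed by the repeating block 1, 72 (period 2).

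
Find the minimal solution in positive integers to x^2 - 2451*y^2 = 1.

First expand sqrt(2451) as a continued fraction. With x_i = (sqrt(2451) + m_i)/d_i and (m_0, d_0) = (0, 1): a_0 = floor(sqrt(2451)) = 49, since 49^2 = 2401 <= 2451 < 2500 = 50^2.
Iterate m_{i+1} = d_i*a_i - m_i, d_{i+1} = (2451 - m_{i+1}^2)/d_i, a_{i+1} = floor((a_0 + m_{i+1})/d_{i+1}):
  m_1 = 1*49 - 0 = 49, d_1 = (2451 - 49^2)/1 = 50/1 = 50, a_1 = floor((49 + 49)/50) = 1.
  m_2 = 50*1 - 49 = 1, d_2 = (2451 - 1^2)/50 = 2450/50 = 49, a_2 = floor((49 + 1)/49) = 1.
  m_3 = 49*1 - 1 = 48, d_3 = (2451 - 48^2)/49 = 147/49 = 3, a_3 = floor((49 + 48)/3) = 32.
  m_4 = 3*32 - 48 = 48, d_4 = (2451 - 48^2)/3 = 147/3 = 49, a_4 = floor((49 + 48)/49) = 1.
  m_5 = 49*1 - 48 = 1, d_5 = (2451 - 1^2)/49 = 2450/49 = 50, a_5 = floor((49 + 1)/50) = 1.
  m_6 = 50*1 - 1 = 49, d_6 = (2451 - 49^2)/50 = 50/50 = 1, a_6 = floor((49 + 49)/1) = 98.
  m_7 = 1*98 - 49 = 49, d_7 = (2451 - 49^2)/1 = 50/1 = 50: (m_7, d_7) = (m_1, d_1) = (49, 50), so from here the quotients repeat a_1, ..., a_6; the period length is 6.
So sqrt(2451) = [49; (1, 1, 32, 1, 1, 98)] with period length k = 6.
k is even, so the fundamental solution of x^2 - 2451y^2 = 1 is (p_{k-1}, q_{k-1}) = (p_5, q_5); compute convergents through index 5.
Convergents (p_i = a_i*p_{i-1} + p_{i-2}, q_i = a_i*q_{i-1} + q_{i-2} with p_{-2}=0, p_{-1}=1, q_{-2}=1, q_{-1}=0):
  i=0: a_0=49, p_0 = 49*1 + 0 = 49, q_0 = 49*0 + 1 = 1.
  i=1: a_1=1, p_1 = 1*49 + 1 = 50, q_1 = 1*1 + 0 = 1.
  i=2: a_2=1, p_2 = 1*50 + 49 = 99, q_2 = 1*1 + 1 = 2.
  i=3: a_3=32, p_3 = 32*99 + 50 = 3218, q_3 = 32*2 + 1 = 65.
  i=4: a_4=1, p_4 = 1*3218 + 99 = 3317, q_4 = 1*65 + 2 = 67.
  i=5: a_5=1, p_5 = 1*3317 + 3218 = 6535, q_5 = 1*67 + 65 = 132.
Check: 6535^2 - 2451*132^2 = 42706225 - 42706224 = 1, so (x, y) = (6535, 132) solves the equation, and by the theorem it is the least positive solution.

(x, y) = (6535, 132)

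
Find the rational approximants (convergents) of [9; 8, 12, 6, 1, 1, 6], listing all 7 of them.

Using the convergent recurrence p_i = a_i*p_{i-1} + p_{i-2}, q_i = a_i*q_{i-1} + q_{i-2} with p_{-2}=0, p_{-1}=1, q_{-2}=1, q_{-1}=0:
  i=0: a_0=9, p_0 = 9*1 + 0 = 9, q_0 = 9*0 + 1 = 1.
  i=1: a_1=8, p_1 = 8*9 + 1 = 73, q_1 = 8*1 + 0 = 8.
  i=2: a_2=12, p_2 = 12*73 + 9 = 885, q_2 = 12*8 + 1 = 97.
  i=3: a_3=6, p_3 = 6*885 + 73 = 5383, q_3 = 6*97 + 8 = 590.
  i=4: a_4=1, p_4 = 1*5383 + 885 = 6268, q_4 = 1*590 + 97 = 687.
  i=5: a_5=1, p_5 = 1*6268 + 5383 = 11651, q_5 = 1*687 + 590 = 1277.
  i=6: a_6=6, p_6 = 6*11651 + 6268 = 76174, q_6 = 6*1277 + 687 = 8349.

9/1, 73/8, 885/97, 5383/590, 6268/687, 11651/1277, 76174/8349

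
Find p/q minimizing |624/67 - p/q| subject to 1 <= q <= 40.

Expand x = 624/67 as a continued fraction with the Euclidean algorithm:
  624 = 9*67 + 21, so a_0 = 9.
  67 = 3*21 + 4, so a_1 = 3.
  21 = 5*4 + 1, so a_2 = 5.
  4 = 4*1 + 0, so a_3 = 4.
so x = [9; 3, 5, 4].
Convergents (p_i = a_i*p_{i-1} + p_{i-2}, q_i = a_i*q_{i-1} + q_{i-2} with p_{-2}=0, p_{-1}=1, q_{-2}=1, q_{-1}=0), until the denominator exceeds 40:
  i=0: a_0=9, p_0 = 9*1 + 0 = 9, q_0 = 9*0 + 1 = 1.
  i=1: a_1=3, p_1 = 3*9 + 1 = 28, q_1 = 3*1 + 0 = 3.
  i=2: a_2=5, p_2 = 5*28 + 9 = 149, q_2 = 5*3 + 1 = 16.
  i=3: a_3=4, p_3 = 4*149 + 28 = 624, q_3 = 4*16 + 3 = 67.
q_3 = 67 > 40, so the last convergent with denominator <= 40 is p_2/q_2 = 149/16.
The closest fraction with denominator <= 40 is either p_2/q_2 or the intermediate fraction (k*p_2 + p_1)/(k*q_2 + q_1) with the largest k >= 1 whose denominator stays <= 40; these approach x as k grows, and every other convergent or intermediate fraction in range is farther away.
Largest k: floor((40 - q_1)/q_2) = floor((40 - 3)/16) = 2.
That gives (2*149 + 28)/(2*16 + 3) = 326/35.
Compare the errors: |x - 149/16| = |624*16 - 149*67|/(67*16) = 1/1072, and |x - 326/35| = |624*35 - 326*67|/(67*35) = 2/2345.
Cross-multiplying, 2*1072 = 2144 < 2345 = 1*2345, so 2/2345 is smaller: the intermediate fraction 326/35 is closer to x than 149/16.

326/35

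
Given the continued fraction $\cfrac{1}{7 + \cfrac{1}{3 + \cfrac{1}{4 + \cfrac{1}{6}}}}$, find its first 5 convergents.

Using the convergent recurrence p_i = a_i*p_{i-1} + p_{i-2}, q_i = a_i*q_{i-1} + q_{i-2} with p_{-2}=0, p_{-1}=1, q_{-2}=1, q_{-1}=0:
  i=0: a_0=0, p_0 = 0*1 + 0 = 0, q_0 = 0*0 + 1 = 1.
  i=1: a_1=7, p_1 = 7*0 + 1 = 1, q_1 = 7*1 + 0 = 7.
  i=2: a_2=3, p_2 = 3*1 + 0 = 3, q_2 = 3*7 + 1 = 22.
  i=3: a_3=4, p_3 = 4*3 + 1 = 13, q_3 = 4*22 + 7 = 95.
  i=4: a_4=6, p_4 = 6*13 + 3 = 81, q_4 = 6*95 + 22 = 592.

0/1, 1/7, 3/22, 13/95, 81/592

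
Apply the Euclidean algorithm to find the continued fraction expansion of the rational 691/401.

[1; 1, 2, 1, 1, 1, 1, 2, 1, 1, 3]

Run the Euclidean algorithm on 691 and 401; the successive quotients are the partial quotients a_0, a_1, ... (each step inverts the fractional part left over by the previous one):
  691 = 1*401 + 290, so a_0 = 1.
  401 = 1*290 + 111, so a_1 = 1.
  290 = 2*111 + 68, so a_2 = 2.
  111 = 1*68 + 43, so a_3 = 1.
  68 = 1*43 + 25, so a_4 = 1.
  43 = 1*25 + 18, so a_5 = 1.
  25 = 1*18 + 7, so a_6 = 1.
  18 = 2*7 + 4, so a_7 = 2.
  7 = 1*4 + 3, so a_8 = 1.
  4 = 1*3 + 1, so a_9 = 1.
  3 = 3*1 + 0, so a_10 = 3.
The remainder reaches 0 after 11 divisions, so the expansion has 11 partial quotients, read off in order.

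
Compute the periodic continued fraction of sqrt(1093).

Write x_i = (sqrt(1093) + m_i)/d_i with (m_0, d_0) = (0, 1). a_0 = floor(sqrt(1093)) = 33, since 33^2 = 1089 <= 1093 < 1156 = 34^2.
Iterate m_{i+1} = d_i*a_i - m_i, d_{i+1} = (1093 - m_{i+1}^2)/d_i, a_{i+1} = floor((a_0 + m_{i+1})/d_{i+1}):
  m_1 = 1*33 - 0 = 33, d_1 = (1093 - 33^2)/1 = 4/1 = 4, a_1 = floor((33 + 33)/4) = 16.
  m_2 = 4*16 - 33 = 31, d_2 = (1093 - 31^2)/4 = 132/4 = 33, a_2 = floor((33 + 31)/33) = 1.
  m_3 = 33*1 - 31 = 2, d_3 = (1093 - 2^2)/33 = 1089/33 = 33, a_3 = floor((33 + 2)/33) = 1.
  m_4 = 33*1 - 2 = 31, d_4 = (1093 - 31^2)/33 = 132/33 = 4, a_4 = floor((33 + 31)/4) = 16.
  m_5 = 4*16 - 31 = 33, d_5 = (1093 - 33^2)/4 = 4/4 = 1, a_5 = floor((33 + 33)/1) = 66.
  m_6 = 1*66 - 33 = 33, d_6 = (1093 - 33^2)/1 = 4/1 = 4: (m_6, d_6) = (m_1, d_1) = (33, 4), so from here the quotients repeat a_1, ..., a_5; the period length is 5.
Hence the expansion of sqrt(1093) is a_0 = 33 followed by the repeating block 16, 1, 1, 16, 66 (period 5).

[33; (16, 1, 1, 16, 66)]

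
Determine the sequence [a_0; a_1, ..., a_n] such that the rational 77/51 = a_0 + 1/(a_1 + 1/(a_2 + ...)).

Run the Euclidean algorithm on 77 and 51; the successive quotients are the partial quotients a_0, a_1, ... (each step inverts the fractional part left over by the previous one):
  77 = 1*51 + 26, so a_0 = 1.
  51 = 1*26 + 25, so a_1 = 1.
  26 = 1*25 + 1, so a_2 = 1.
  25 = 25*1 + 0, so a_3 = 25.
The remainder reaches 0 after 4 divisions, so the expansion has 4 partial quotients, read off in order.

[1; 1, 1, 25]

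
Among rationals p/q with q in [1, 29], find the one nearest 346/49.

113/16

Expand x = 346/49 as a continued fraction with the Euclidean algorithm:
  346 = 7*49 + 3, so a_0 = 7.
  49 = 16*3 + 1, so a_1 = 16.
  3 = 3*1 + 0, so a_2 = 3.
so x = [7; 16, 3].
Convergents (p_i = a_i*p_{i-1} + p_{i-2}, q_i = a_i*q_{i-1} + q_{i-2} with p_{-2}=0, p_{-1}=1, q_{-2}=1, q_{-1}=0), until the denominator exceeds 29:
  i=0: a_0=7, p_0 = 7*1 + 0 = 7, q_0 = 7*0 + 1 = 1.
  i=1: a_1=16, p_1 = 16*7 + 1 = 113, q_1 = 16*1 + 0 = 16.
  i=2: a_2=3, p_2 = 3*113 + 7 = 346, q_2 = 3*16 + 1 = 49.
q_2 = 49 > 29, so the last convergent with denominator <= 29 is p_1/q_1 = 113/16.
The closest fraction with denominator <= 29 is either p_1/q_1 or the intermediate fraction (k*p_1 + p_0)/(k*q_1 + q_0) with the largest k >= 1 whose denominator stays <= 29; these approach x as k grows, and every other convergent or intermediate fraction in range is farther away.
Largest k: floor((29 - q_0)/q_1) = floor((29 - 1)/16) = 1.
That gives (1*113 + 7)/(1*16 + 1) = 120/17.
Compare the errors: |x - 113/16| = |346*16 - 113*49|/(49*16) = 1/784, and |x - 120/17| = |346*17 - 120*49|/(49*17) = 2/833.
Cross-multiplying, 1*833 = 833 < 1568 = 2*784, so 1/784 is smaller: the convergent 113/16 is closer to x than 120/17.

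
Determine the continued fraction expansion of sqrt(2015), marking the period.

Write x_i = (sqrt(2015) + m_i)/d_i with (m_0, d_0) = (0, 1). a_0 = floor(sqrt(2015)) = 44, since 44^2 = 1936 <= 2015 < 2025 = 45^2.
Iterate m_{i+1} = d_i*a_i - m_i, d_{i+1} = (2015 - m_{i+1}^2)/d_i, a_{i+1} = floor((a_0 + m_{i+1})/d_{i+1}):
  m_1 = 1*44 - 0 = 44, d_1 = (2015 - 44^2)/1 = 79/1 = 79, a_1 = floor((44 + 44)/79) = 1.
  m_2 = 79*1 - 44 = 35, d_2 = (2015 - 35^2)/79 = 790/79 = 10, a_2 = floor((44 + 35)/10) = 7.
  m_3 = 10*7 - 35 = 35, d_3 = (2015 - 35^2)/10 = 790/10 = 79, a_3 = floor((44 + 35)/79) = 1.
  m_4 = 79*1 - 35 = 44, d_4 = (2015 - 44^2)/79 = 79/79 = 1, a_4 = floor((44 + 44)/1) = 88.
  m_5 = 1*88 - 44 = 44, d_5 = (2015 - 44^2)/1 = 79/1 = 79: (m_5, d_5) = (m_1, d_1) = (44, 79), so from here the quotients repeat a_1, ..., a_4; the period length is 4.
Hence the expansion of sqrt(2015) is a_0 = 44 followed by the repeating block 1, 7, 1, 88 (period 4).

[44; (1, 7, 1, 88)]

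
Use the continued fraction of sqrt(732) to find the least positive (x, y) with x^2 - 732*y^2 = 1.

(x, y) = (487, 18)

First expand sqrt(732) as a continued fraction. With x_i = (sqrt(732) + m_i)/d_i and (m_0, d_0) = (0, 1): a_0 = floor(sqrt(732)) = 27, since 27^2 = 729 <= 732 < 784 = 28^2.
Iterate m_{i+1} = d_i*a_i - m_i, d_{i+1} = (732 - m_{i+1}^2)/d_i, a_{i+1} = floor((a_0 + m_{i+1})/d_{i+1}):
  m_1 = 1*27 - 0 = 27, d_1 = (732 - 27^2)/1 = 3/1 = 3, a_1 = floor((27 + 27)/3) = 18.
  m_2 = 3*18 - 27 = 27, d_2 = (732 - 27^2)/3 = 3/3 = 1, a_2 = floor((27 + 27)/1) = 54.
  m_3 = 1*54 - 27 = 27, d_3 = (732 - 27^2)/1 = 3/1 = 3: (m_3, d_3) = (m_1, d_1) = (27, 3), so from here the quotients repeat a_1, a_2; the period length is 2.
So sqrt(732) = [27; (18, 54)] with period length k = 2.
k is even, so the fundamental solution of x^2 - 732y^2 = 1 is (p_{k-1}, q_{k-1}) = (p_1, q_1); compute convergents through index 1.
Convergents (p_i = a_i*p_{i-1} + p_{i-2}, q_i = a_i*q_{i-1} + q_{i-2} with p_{-2}=0, p_{-1}=1, q_{-2}=1, q_{-1}=0):
  i=0: a_0=27, p_0 = 27*1 + 0 = 27, q_0 = 27*0 + 1 = 1.
  i=1: a_1=18, p_1 = 18*27 + 1 = 487, q_1 = 18*1 + 0 = 18.
Check: 487^2 - 732*18^2 = 237169 - 237168 = 1, so (x, y) = (487, 18) solves the equation, and by the theorem it is the least positive solution.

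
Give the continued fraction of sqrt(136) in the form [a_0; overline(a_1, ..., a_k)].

[11; overline(1, 1, 1, 22)]

Write x_i = (sqrt(136) + m_i)/d_i with (m_0, d_0) = (0, 1). a_0 = floor(sqrt(136)) = 11, since 11^2 = 121 <= 136 < 144 = 12^2.
Iterate m_{i+1} = d_i*a_i - m_i, d_{i+1} = (136 - m_{i+1}^2)/d_i, a_{i+1} = floor((a_0 + m_{i+1})/d_{i+1}):
  m_1 = 1*11 - 0 = 11, d_1 = (136 - 11^2)/1 = 15/1 = 15, a_1 = floor((11 + 11)/15) = 1.
  m_2 = 15*1 - 11 = 4, d_2 = (136 - 4^2)/15 = 120/15 = 8, a_2 = floor((11 + 4)/8) = 1.
  m_3 = 8*1 - 4 = 4, d_3 = (136 - 4^2)/8 = 120/8 = 15, a_3 = floor((11 + 4)/15) = 1.
  m_4 = 15*1 - 4 = 11, d_4 = (136 - 11^2)/15 = 15/15 = 1, a_4 = floor((11 + 11)/1) = 22.
  m_5 = 1*22 - 11 = 11, d_5 = (136 - 11^2)/1 = 15/1 = 15: (m_5, d_5) = (m_1, d_1) = (11, 15), so from here the quotients repeat a_1, ..., a_4; the period length is 4.
Hence the expansion of sqrt(136) is a_0 = 11 followed by the repeating block 1, 1, 1, 22 (period 4).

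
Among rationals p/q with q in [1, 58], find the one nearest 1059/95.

Expand x = 1059/95 as a continued fraction with the Euclidean algorithm:
  1059 = 11*95 + 14, so a_0 = 11.
  95 = 6*14 + 11, so a_1 = 6.
  14 = 1*11 + 3, so a_2 = 1.
  11 = 3*3 + 2, so a_3 = 3.
  3 = 1*2 + 1, so a_4 = 1.
  2 = 2*1 + 0, so a_5 = 2.
so x = [11; 6, 1, 3, 1, 2].
Convergents (p_i = a_i*p_{i-1} + p_{i-2}, q_i = a_i*q_{i-1} + q_{i-2} with p_{-2}=0, p_{-1}=1, q_{-2}=1, q_{-1}=0), until the denominator exceeds 58:
  i=0: a_0=11, p_0 = 11*1 + 0 = 11, q_0 = 11*0 + 1 = 1.
  i=1: a_1=6, p_1 = 6*11 + 1 = 67, q_1 = 6*1 + 0 = 6.
  i=2: a_2=1, p_2 = 1*67 + 11 = 78, q_2 = 1*6 + 1 = 7.
  i=3: a_3=3, p_3 = 3*78 + 67 = 301, q_3 = 3*7 + 6 = 27.
  i=4: a_4=1, p_4 = 1*301 + 78 = 379, q_4 = 1*27 + 7 = 34.
  i=5: a_5=2, p_5 = 2*379 + 301 = 1059, q_5 = 2*34 + 27 = 95.
q_5 = 95 > 58, so the last convergent with denominator <= 58 is p_4/q_4 = 379/34.
The closest fraction with denominator <= 58 is either p_4/q_4 or the intermediate fraction (k*p_4 + p_3)/(k*q_4 + q_3) with the largest k >= 1 whose denominator stays <= 58; these approach x as k grows, and every other convergent or intermediate fraction in range is farther away.
Largest k: floor((58 - q_3)/q_4) = floor((58 - 27)/34) = 0.
Since k = 0, no intermediate fraction beyond p_4/q_4 has denominator <= 58, so the convergent 379/34 is the closest (its error is |1059*34 - 379*95|/(95*34) = 1/3230).

379/34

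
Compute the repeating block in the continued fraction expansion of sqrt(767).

Write x_i = (sqrt(767) + m_i)/d_i with (m_0, d_0) = (0, 1). a_0 = floor(sqrt(767)) = 27, since 27^2 = 729 <= 767 < 784 = 28^2.
Iterate m_{i+1} = d_i*a_i - m_i, d_{i+1} = (767 - m_{i+1}^2)/d_i, a_{i+1} = floor((a_0 + m_{i+1})/d_{i+1}):
  m_1 = 1*27 - 0 = 27, d_1 = (767 - 27^2)/1 = 38/1 = 38, a_1 = floor((27 + 27)/38) = 1.
  m_2 = 38*1 - 27 = 11, d_2 = (767 - 11^2)/38 = 646/38 = 17, a_2 = floor((27 + 11)/17) = 2.
  m_3 = 17*2 - 11 = 23, d_3 = (767 - 23^2)/17 = 238/17 = 14, a_3 = floor((27 + 23)/14) = 3.
  m_4 = 14*3 - 23 = 19, d_4 = (767 - 19^2)/14 = 406/14 = 29, a_4 = floor((27 + 19)/29) = 1.
  m_5 = 29*1 - 19 = 10, d_5 = (767 - 10^2)/29 = 667/29 = 23, a_5 = floor((27 + 10)/23) = 1.
  m_6 = 23*1 - 10 = 13, d_6 = (767 - 13^2)/23 = 598/23 = 26, a_6 = floor((27 + 13)/26) = 1.
  m_7 = 26*1 - 13 = 13, d_7 = (767 - 13^2)/26 = 598/26 = 23, a_7 = floor((27 + 13)/23) = 1.
  m_8 = 23*1 - 13 = 10, d_8 = (767 - 10^2)/23 = 667/23 = 29, a_8 = floor((27 + 10)/29) = 1.
  m_9 = 29*1 - 10 = 19, d_9 = (767 - 19^2)/29 = 406/29 = 14, a_9 = floor((27 + 19)/14) = 3.
  m_10 = 14*3 - 19 = 23, d_10 = (767 - 23^2)/14 = 238/14 = 17, a_10 = floor((27 + 23)/17) = 2.
  m_11 = 17*2 - 23 = 11, d_11 = (767 - 11^2)/17 = 646/17 = 38, a_11 = floor((27 + 11)/38) = 1.
  m_12 = 38*1 - 11 = 27, d_12 = (767 - 27^2)/38 = 38/38 = 1, a_12 = floor((27 + 27)/1) = 54.
  m_13 = 1*54 - 27 = 27, d_13 = (767 - 27^2)/1 = 38/1 = 38: (m_13, d_13) = (m_1, d_1) = (27, 38), so from here the quotients repeat a_1, ..., a_12; the period length is 12.
Hence the expansion of sqrt(767) is a_0 = 27 followed by the repeating block 1, 2, 3, 1, 1, 1, 1, 1, 3, 2, 1, 54 (period 12).

[27; (1, 2, 3, 1, 1, 1, 1, 1, 3, 2, 1, 54)]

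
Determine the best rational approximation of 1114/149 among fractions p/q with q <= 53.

157/21

Expand x = 1114/149 as a continued fraction with the Euclidean algorithm:
  1114 = 7*149 + 71, so a_0 = 7.
  149 = 2*71 + 7, so a_1 = 2.
  71 = 10*7 + 1, so a_2 = 10.
  7 = 7*1 + 0, so a_3 = 7.
so x = [7; 2, 10, 7].
Convergents (p_i = a_i*p_{i-1} + p_{i-2}, q_i = a_i*q_{i-1} + q_{i-2} with p_{-2}=0, p_{-1}=1, q_{-2}=1, q_{-1}=0), until the denominator exceeds 53:
  i=0: a_0=7, p_0 = 7*1 + 0 = 7, q_0 = 7*0 + 1 = 1.
  i=1: a_1=2, p_1 = 2*7 + 1 = 15, q_1 = 2*1 + 0 = 2.
  i=2: a_2=10, p_2 = 10*15 + 7 = 157, q_2 = 10*2 + 1 = 21.
  i=3: a_3=7, p_3 = 7*157 + 15 = 1114, q_3 = 7*21 + 2 = 149.
q_3 = 149 > 53, so the last convergent with denominator <= 53 is p_2/q_2 = 157/21.
The closest fraction with denominator <= 53 is either p_2/q_2 or the intermediate fraction (k*p_2 + p_1)/(k*q_2 + q_1) with the largest k >= 1 whose denominator stays <= 53; these approach x as k grows, and every other convergent or intermediate fraction in range is farther away.
Largest k: floor((53 - q_1)/q_2) = floor((53 - 2)/21) = 2.
That gives (2*157 + 15)/(2*21 + 2) = 329/44.
Compare the errors: |x - 157/21| = |1114*21 - 157*149|/(149*21) = 1/3129, and |x - 329/44| = |1114*44 - 329*149|/(149*44) = 5/6556.
Cross-multiplying, 1*6556 = 6556 < 15645 = 5*3129, so 1/3129 is smaller: the convergent 157/21 is closer to x than 329/44.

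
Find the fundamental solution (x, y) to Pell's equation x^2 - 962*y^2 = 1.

First expand sqrt(962) as a continued fraction. With x_i = (sqrt(962) + m_i)/d_i and (m_0, d_0) = (0, 1): a_0 = floor(sqrt(962)) = 31, since 31^2 = 961 <= 962 < 1024 = 32^2.
Iterate m_{i+1} = d_i*a_i - m_i, d_{i+1} = (962 - m_{i+1}^2)/d_i, a_{i+1} = floor((a_0 + m_{i+1})/d_{i+1}):
  m_1 = 1*31 - 0 = 31, d_1 = (962 - 31^2)/1 = 1/1 = 1, a_1 = floor((31 + 31)/1) = 62.
  m_2 = 1*62 - 31 = 31, d_2 = (962 - 31^2)/1 = 1/1 = 1: (m_2, d_2) = (m_1, d_1) = (31, 1), so from here the quotient a_1 repeats; the period length is 1.
So sqrt(962) = [31; (62)] with period length k = 1.
k is odd, so (p_{k-1}, q_{k-1}) only solves x^2 - 962y^2 = -1 and the fundamental solution of x^2 - 962y^2 = 1 is (p_{2k-1}, q_{2k-1}) = (p_1, q_1); compute convergents through index 1, running through the period twice.
Convergents (p_i = a_i*p_{i-1} + p_{i-2}, q_i = a_i*q_{i-1} + q_{i-2} with p_{-2}=0, p_{-1}=1, q_{-2}=1, q_{-1}=0):
  i=0: a_0=31, p_0 = 31*1 + 0 = 31, q_0 = 31*0 + 1 = 1.
  i=1: a_1=62, p_1 = 62*31 + 1 = 1923, q_1 = 62*1 + 0 = 62.
Indeed p_0^2 - 962*q_0^2 = 961 - 962 = -1, not +1.
Check: 1923^2 - 962*62^2 = 3697929 - 3697928 = 1, so (x, y) = (1923, 62) solves the equation, and by the theorem it is the least positive solution.

(x, y) = (1923, 62)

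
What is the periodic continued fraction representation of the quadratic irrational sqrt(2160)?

Write x_i = (sqrt(2160) + m_i)/d_i with (m_0, d_0) = (0, 1). a_0 = floor(sqrt(2160)) = 46, since 46^2 = 2116 <= 2160 < 2209 = 47^2.
Iterate m_{i+1} = d_i*a_i - m_i, d_{i+1} = (2160 - m_{i+1}^2)/d_i, a_{i+1} = floor((a_0 + m_{i+1})/d_{i+1}):
  m_1 = 1*46 - 0 = 46, d_1 = (2160 - 46^2)/1 = 44/1 = 44, a_1 = floor((46 + 46)/44) = 2.
  m_2 = 44*2 - 46 = 42, d_2 = (2160 - 42^2)/44 = 396/44 = 9, a_2 = floor((46 + 42)/9) = 9.
  m_3 = 9*9 - 42 = 39, d_3 = (2160 - 39^2)/9 = 639/9 = 71, a_3 = floor((46 + 39)/71) = 1.
  m_4 = 71*1 - 39 = 32, d_4 = (2160 - 32^2)/71 = 1136/71 = 16, a_4 = floor((46 + 32)/16) = 4.
  m_5 = 16*4 - 32 = 32, d_5 = (2160 - 32^2)/16 = 1136/16 = 71, a_5 = floor((46 + 32)/71) = 1.
  m_6 = 71*1 - 32 = 39, d_6 = (2160 - 39^2)/71 = 639/71 = 9, a_6 = floor((46 + 39)/9) = 9.
  m_7 = 9*9 - 39 = 42, d_7 = (2160 - 42^2)/9 = 396/9 = 44, a_7 = floor((46 + 42)/44) = 2.
  m_8 = 44*2 - 42 = 46, d_8 = (2160 - 46^2)/44 = 44/44 = 1, a_8 = floor((46 + 46)/1) = 92.
  m_9 = 1*92 - 46 = 46, d_9 = (2160 - 46^2)/1 = 44/1 = 44: (m_9, d_9) = (m_1, d_1) = (46, 44), so from here the quotients repeat a_1, ..., a_8; the period length is 8.
Hence the expansion of sqrt(2160) is a_0 = 46 followed by the repeating block 2, 9, 1, 4, 1, 9, 2, 92 (period 8).

[46; (2, 9, 1, 4, 1, 9, 2, 92)]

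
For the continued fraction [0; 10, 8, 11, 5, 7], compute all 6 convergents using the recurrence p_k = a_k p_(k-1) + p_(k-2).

0/1, 1/10, 8/81, 89/901, 453/4586, 3260/33003

Using the convergent recurrence p_i = a_i*p_{i-1} + p_{i-2}, q_i = a_i*q_{i-1} + q_{i-2} with p_{-2}=0, p_{-1}=1, q_{-2}=1, q_{-1}=0:
  i=0: a_0=0, p_0 = 0*1 + 0 = 0, q_0 = 0*0 + 1 = 1.
  i=1: a_1=10, p_1 = 10*0 + 1 = 1, q_1 = 10*1 + 0 = 10.
  i=2: a_2=8, p_2 = 8*1 + 0 = 8, q_2 = 8*10 + 1 = 81.
  i=3: a_3=11, p_3 = 11*8 + 1 = 89, q_3 = 11*81 + 10 = 901.
  i=4: a_4=5, p_4 = 5*89 + 8 = 453, q_4 = 5*901 + 81 = 4586.
  i=5: a_5=7, p_5 = 7*453 + 89 = 3260, q_5 = 7*4586 + 901 = 33003.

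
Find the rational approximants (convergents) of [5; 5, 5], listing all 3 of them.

Using the convergent recurrence p_i = a_i*p_{i-1} + p_{i-2}, q_i = a_i*q_{i-1} + q_{i-2} with p_{-2}=0, p_{-1}=1, q_{-2}=1, q_{-1}=0:
  i=0: a_0=5, p_0 = 5*1 + 0 = 5, q_0 = 5*0 + 1 = 1.
  i=1: a_1=5, p_1 = 5*5 + 1 = 26, q_1 = 5*1 + 0 = 5.
  i=2: a_2=5, p_2 = 5*26 + 5 = 135, q_2 = 5*5 + 1 = 26.

5/1, 26/5, 135/26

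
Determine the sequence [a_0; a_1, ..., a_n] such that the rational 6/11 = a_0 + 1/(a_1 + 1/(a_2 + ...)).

Run the Euclidean algorithm on 6 and 11; the successive quotients are the partial quotients a_0, a_1, ... (each step inverts the fractional part left over by the previous one):
  6 = 0*11 + 6, so a_0 = 0.
  11 = 1*6 + 5, so a_1 = 1.
  6 = 1*5 + 1, so a_2 = 1.
  5 = 5*1 + 0, so a_3 = 5.
The remainder reaches 0 after 4 divisions, so the expansion has 4 partial quotients, read off in order.

[0; 1, 1, 5]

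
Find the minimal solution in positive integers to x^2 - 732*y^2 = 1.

(x, y) = (487, 18)

First expand sqrt(732) as a continued fraction. With x_i = (sqrt(732) + m_i)/d_i and (m_0, d_0) = (0, 1): a_0 = floor(sqrt(732)) = 27, since 27^2 = 729 <= 732 < 784 = 28^2.
Iterate m_{i+1} = d_i*a_i - m_i, d_{i+1} = (732 - m_{i+1}^2)/d_i, a_{i+1} = floor((a_0 + m_{i+1})/d_{i+1}):
  m_1 = 1*27 - 0 = 27, d_1 = (732 - 27^2)/1 = 3/1 = 3, a_1 = floor((27 + 27)/3) = 18.
  m_2 = 3*18 - 27 = 27, d_2 = (732 - 27^2)/3 = 3/3 = 1, a_2 = floor((27 + 27)/1) = 54.
  m_3 = 1*54 - 27 = 27, d_3 = (732 - 27^2)/1 = 3/1 = 3: (m_3, d_3) = (m_1, d_1) = (27, 3), so from here the quotients repeat a_1, a_2; the period length is 2.
So sqrt(732) = [27; (18, 54)] with period length k = 2.
k is even, so the fundamental solution of x^2 - 732y^2 = 1 is (p_{k-1}, q_{k-1}) = (p_1, q_1); compute convergents through index 1.
Convergents (p_i = a_i*p_{i-1} + p_{i-2}, q_i = a_i*q_{i-1} + q_{i-2} with p_{-2}=0, p_{-1}=1, q_{-2}=1, q_{-1}=0):
  i=0: a_0=27, p_0 = 27*1 + 0 = 27, q_0 = 27*0 + 1 = 1.
  i=1: a_1=18, p_1 = 18*27 + 1 = 487, q_1 = 18*1 + 0 = 18.
Check: 487^2 - 732*18^2 = 237169 - 237168 = 1, so (x, y) = (487, 18) solves the equation, and by the theorem it is the least positive solution.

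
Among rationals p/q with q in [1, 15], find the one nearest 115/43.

8/3

Expand x = 115/43 as a continued fraction with the Euclidean algorithm:
  115 = 2*43 + 29, so a_0 = 2.
  43 = 1*29 + 14, so a_1 = 1.
  29 = 2*14 + 1, so a_2 = 2.
  14 = 14*1 + 0, so a_3 = 14.
so x = [2; 1, 2, 14].
Convergents (p_i = a_i*p_{i-1} + p_{i-2}, q_i = a_i*q_{i-1} + q_{i-2} with p_{-2}=0, p_{-1}=1, q_{-2}=1, q_{-1}=0), until the denominator exceeds 15:
  i=0: a_0=2, p_0 = 2*1 + 0 = 2, q_0 = 2*0 + 1 = 1.
  i=1: a_1=1, p_1 = 1*2 + 1 = 3, q_1 = 1*1 + 0 = 1.
  i=2: a_2=2, p_2 = 2*3 + 2 = 8, q_2 = 2*1 + 1 = 3.
  i=3: a_3=14, p_3 = 14*8 + 3 = 115, q_3 = 14*3 + 1 = 43.
q_3 = 43 > 15, so the last convergent with denominator <= 15 is p_2/q_2 = 8/3.
The closest fraction with denominator <= 15 is either p_2/q_2 or the intermediate fraction (k*p_2 + p_1)/(k*q_2 + q_1) with the largest k >= 1 whose denominator stays <= 15; these approach x as k grows, and every other convergent or intermediate fraction in range is farther away.
Largest k: floor((15 - q_1)/q_2) = floor((15 - 1)/3) = 4.
That gives (4*8 + 3)/(4*3 + 1) = 35/13.
Compare the errors: |x - 8/3| = |115*3 - 8*43|/(43*3) = 1/129, and |x - 35/13| = |115*13 - 35*43|/(43*13) = 10/559.
Cross-multiplying, 1*559 = 559 < 1290 = 10*129, so 1/129 is smaller: the convergent 8/3 is closer to x than 35/13.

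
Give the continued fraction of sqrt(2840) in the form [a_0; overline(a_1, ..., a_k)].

Write x_i = (sqrt(2840) + m_i)/d_i with (m_0, d_0) = (0, 1). a_0 = floor(sqrt(2840)) = 53, since 53^2 = 2809 <= 2840 < 2916 = 54^2.
Iterate m_{i+1} = d_i*a_i - m_i, d_{i+1} = (2840 - m_{i+1}^2)/d_i, a_{i+1} = floor((a_0 + m_{i+1})/d_{i+1}):
  m_1 = 1*53 - 0 = 53, d_1 = (2840 - 53^2)/1 = 31/1 = 31, a_1 = floor((53 + 53)/31) = 3.
  m_2 = 31*3 - 53 = 40, d_2 = (2840 - 40^2)/31 = 1240/31 = 40, a_2 = floor((53 + 40)/40) = 2.
  m_3 = 40*2 - 40 = 40, d_3 = (2840 - 40^2)/40 = 1240/40 = 31, a_3 = floor((53 + 40)/31) = 3.
  m_4 = 31*3 - 40 = 53, d_4 = (2840 - 53^2)/31 = 31/31 = 1, a_4 = floor((53 + 53)/1) = 106.
  m_5 = 1*106 - 53 = 53, d_5 = (2840 - 53^2)/1 = 31/1 = 31: (m_5, d_5) = (m_1, d_1) = (53, 31), so from here the quotients repeat a_1, ..., a_4; the period length is 4.
Hence the expansion of sqrt(2840) is a_0 = 53 followed by the repeating block 3, 2, 3, 106 (period 4).

[53; overline(3, 2, 3, 106)]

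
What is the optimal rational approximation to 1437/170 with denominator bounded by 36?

Expand x = 1437/170 as a continued fraction with the Euclidean algorithm:
  1437 = 8*170 + 77, so a_0 = 8.
  170 = 2*77 + 16, so a_1 = 2.
  77 = 4*16 + 13, so a_2 = 4.
  16 = 1*13 + 3, so a_3 = 1.
  13 = 4*3 + 1, so a_4 = 4.
  3 = 3*1 + 0, so a_5 = 3.
so x = [8; 2, 4, 1, 4, 3].
Convergents (p_i = a_i*p_{i-1} + p_{i-2}, q_i = a_i*q_{i-1} + q_{i-2} with p_{-2}=0, p_{-1}=1, q_{-2}=1, q_{-1}=0), until the denominator exceeds 36:
  i=0: a_0=8, p_0 = 8*1 + 0 = 8, q_0 = 8*0 + 1 = 1.
  i=1: a_1=2, p_1 = 2*8 + 1 = 17, q_1 = 2*1 + 0 = 2.
  i=2: a_2=4, p_2 = 4*17 + 8 = 76, q_2 = 4*2 + 1 = 9.
  i=3: a_3=1, p_3 = 1*76 + 17 = 93, q_3 = 1*9 + 2 = 11.
  i=4: a_4=4, p_4 = 4*93 + 76 = 448, q_4 = 4*11 + 9 = 53.
q_4 = 53 > 36, so the last convergent with denominator <= 36 is p_3/q_3 = 93/11.
The closest fraction with denominator <= 36 is either p_3/q_3 or the intermediate fraction (k*p_3 + p_2)/(k*q_3 + q_2) with the largest k >= 1 whose denominator stays <= 36; these approach x as k grows, and every other convergent or intermediate fraction in range is farther away.
Largest k: floor((36 - q_2)/q_3) = floor((36 - 9)/11) = 2.
That gives (2*93 + 76)/(2*11 + 9) = 262/31.
Compare the errors: |x - 93/11| = |1437*11 - 93*170|/(170*11) = 3/1870, and |x - 262/31| = |1437*31 - 262*170|/(170*31) = 7/5270.
Cross-multiplying, 7*1870 = 13090 < 15810 = 3*5270, so 7/5270 is smaller: the intermediate fraction 262/31 is closer to x than 93/11.

262/31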